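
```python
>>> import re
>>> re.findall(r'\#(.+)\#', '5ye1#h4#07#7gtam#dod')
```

Scanning left to right: at [4:17] match '#h4#07#7gtam#', group 1 = 'h4#07#7gtam'.
`findall` collects group 1 from the one match (1 total).

['h4#07#7gtam']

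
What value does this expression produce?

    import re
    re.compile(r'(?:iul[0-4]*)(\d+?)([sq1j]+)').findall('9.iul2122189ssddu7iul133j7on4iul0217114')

Because the quantifier is non-greedy, it stops expanding at the earliest point where the rest of the pattern can succeed.
`findall` packs the 2 group values into a tuple for every match.

[('89', 'ss'), ('3', 'j'), ('7', '11')]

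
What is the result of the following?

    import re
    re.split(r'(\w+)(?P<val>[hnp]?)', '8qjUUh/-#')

['', '8qjUUh', '', '/-#']

With a capturing group present, the delimiter's captured portion is kept in the result list.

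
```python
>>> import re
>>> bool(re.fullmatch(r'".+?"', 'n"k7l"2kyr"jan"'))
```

False

For `fullmatch`, every character of the input must be accounted for by the pattern.
Here there's no way to consume every character, so the call returns None, and `bool(None)` is False.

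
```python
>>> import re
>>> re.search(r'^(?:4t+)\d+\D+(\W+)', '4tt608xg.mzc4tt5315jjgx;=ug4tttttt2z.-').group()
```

This matches anchored at the start of the string; then the literal '4', then one or more of a literal 't' (non-capturing group); then one or more of a digit, then one or more of a non-digit; then one or more of a non-word character (captured).
`search` walks the string left to right and returns the first match it finds.
The match spans [0:9] → '4tt608xg.'.
Captured: group 1 = '.'.

'4tt608xg.'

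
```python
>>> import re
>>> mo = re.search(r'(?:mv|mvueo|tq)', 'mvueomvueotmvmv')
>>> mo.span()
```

(0, 2)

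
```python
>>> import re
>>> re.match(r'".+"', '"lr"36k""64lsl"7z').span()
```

(0, 15)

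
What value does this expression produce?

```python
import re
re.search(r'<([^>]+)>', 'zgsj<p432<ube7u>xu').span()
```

`re.search` scans for the first position where the pattern succeeds.
The match spans [4:16] → '<p432<ube7u>'.
Captured: group 1 = 'p432<ube7u'.

(4, 16)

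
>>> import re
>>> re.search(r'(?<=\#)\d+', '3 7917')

The lookaround is zero-width — it requires the adjacent text to match without consuming it, so the asserted text isn't part of the match.
`re.search` tries every starting position until one works.
Here nothing in the string fits, so the call returns None.

None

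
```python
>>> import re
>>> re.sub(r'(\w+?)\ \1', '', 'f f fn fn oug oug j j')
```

'   '

`\1` is not a pattern — it's the concrete string captured by group 1, re-applied verbatim.
`sub` substitutes '' at each match site.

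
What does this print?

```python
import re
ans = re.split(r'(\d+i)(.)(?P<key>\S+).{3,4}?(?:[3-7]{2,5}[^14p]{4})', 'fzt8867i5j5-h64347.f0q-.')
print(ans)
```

['fzt', '8867i', '5', 'j5-h', '-.']

The group in the pattern means `split` returns the separators' captures alongside the pieces.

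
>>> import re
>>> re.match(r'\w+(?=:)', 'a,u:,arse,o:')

None

`re.match` only tries the pattern at the start of the string.
Here the pattern fails at index 0, so the call returns None.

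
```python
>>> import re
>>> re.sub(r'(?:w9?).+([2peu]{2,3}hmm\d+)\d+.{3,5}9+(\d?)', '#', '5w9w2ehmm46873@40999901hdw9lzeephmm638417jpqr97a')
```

This matches a literal 'w', then optionally a literal '9' (non-capturing group); then one or more of any character; then 2 to 3 of one of [2peu], then the literal 'hmm', then one or more of a digit (captured); then one or more of a digit, then 3 to 5 of any character, then one or more of a literal '9'; then optionally a digit (captured).
Every occurrence is swapped for '#'.

'5#a'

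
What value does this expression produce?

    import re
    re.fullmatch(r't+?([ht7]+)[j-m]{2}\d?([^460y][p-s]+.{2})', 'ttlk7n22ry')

The pattern matches one or more of a literal 't' (lazy); then one or more of one of [ht7] (captured); then exactly 2 of a character in [j-m], then optionally a digit; then any character except [460y], then one or more of a character in [p-s], then exactly 2 of any character (captured).
`re.fullmatch` requires the pattern to consume the entire string.
Here the string isn't matched end-to-end, so the call returns None.

None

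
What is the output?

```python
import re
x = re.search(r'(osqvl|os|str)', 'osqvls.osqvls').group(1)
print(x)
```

osqvl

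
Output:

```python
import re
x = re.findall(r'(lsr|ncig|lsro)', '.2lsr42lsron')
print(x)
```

`|` is ordered: at each position the engine commits to the first alternative that works.
Matches: at [2:5] match 'lsr', group 1 = 'lsr'; at [7:10] match 'lsr', group 1 = 'lsr'.
Because there's exactly one group, `findall` drops the full match and keeps group 1 from each hit.

['lsr', 'lsr']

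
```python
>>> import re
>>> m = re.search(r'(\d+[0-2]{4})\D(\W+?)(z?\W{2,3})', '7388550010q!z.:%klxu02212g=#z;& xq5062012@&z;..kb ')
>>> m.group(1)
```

The match spans [0:16] → '7388550010q!z.:%'.
Captured: group 1 = '7388550010', group 2 = '!', group 3 = 'z.:%'.

'7388550010'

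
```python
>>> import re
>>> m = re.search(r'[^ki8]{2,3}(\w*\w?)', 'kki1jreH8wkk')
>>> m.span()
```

(3, 12)

Pattern: 2 to 3 of any character except [ki8]; then zero or more of a word character, then optionally a word character (captured).
`re.search` scans for the first position where the pattern succeeds.
The match spans [3:12] → '1jreH8wkk'.
Captured: group 1 = 'eH8wkk'.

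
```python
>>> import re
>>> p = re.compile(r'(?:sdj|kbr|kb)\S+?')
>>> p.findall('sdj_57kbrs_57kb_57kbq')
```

`|` is ordered: at each position the engine commits to the first alternative that works.
Matches: at [0:4] → 'sdj_'; at [6:10] → 'kbrs'; at [13:16] → 'kb_'; at [18:21] → 'kbq'.
`findall` yields the raw match text (4 of them) because the pattern has no groups.

['sdj_', 'kbrs', 'kb_', 'kbq']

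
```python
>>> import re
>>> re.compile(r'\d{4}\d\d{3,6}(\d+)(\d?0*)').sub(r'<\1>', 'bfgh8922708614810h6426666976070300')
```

The pattern matches exactly 4 of a digit, then a digit, then 3 to 6 of a digit; then one or more of a digit (captured); then optionally a digit, then zero or more of the literal '0' (captured).
Matches: at [4:17] → '8922708614810'; at [18:34] → '6426666976070300'.
The replacement refers to a captured group, so each match is rewritten using its own captured text.

'bfgh<10>h<70300>'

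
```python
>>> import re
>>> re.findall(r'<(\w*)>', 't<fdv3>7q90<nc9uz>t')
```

Walking the string: at [1:7] match '<fdv3>', group 1 = 'fdv3'; at [11:18] match '<nc9uz>', group 1 = 'nc9uz'.
With a single group, `findall` returns only what that group captured — 2 items.

['fdv3', 'nc9uz']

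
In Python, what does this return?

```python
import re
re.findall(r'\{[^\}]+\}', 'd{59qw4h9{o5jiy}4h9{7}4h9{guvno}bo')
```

Since nothing is captured, `findall` lists the 3 matched substrings directly.

['{59qw4h9{o5jiy}', '{7}', '{guvno}']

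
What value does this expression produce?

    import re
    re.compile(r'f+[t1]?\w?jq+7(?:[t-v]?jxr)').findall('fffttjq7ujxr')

['fffttjq7ujxr']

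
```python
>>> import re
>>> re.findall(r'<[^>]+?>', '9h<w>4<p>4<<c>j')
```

['<w>', '<p>', '<<c>']

With no groups in the pattern, `findall` gives back each whole match — 3 here.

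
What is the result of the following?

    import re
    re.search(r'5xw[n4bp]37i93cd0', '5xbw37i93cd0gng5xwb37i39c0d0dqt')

None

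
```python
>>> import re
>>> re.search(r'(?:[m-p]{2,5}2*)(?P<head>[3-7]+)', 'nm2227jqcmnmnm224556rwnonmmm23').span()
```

(0, 6)

This matches 2 to 5 of a character in [m-p], then zero or more of a literal '2' (non-capturing group); then one or more of a character in [3-7] (captured as 'head').
`re.search` scans for the first position where the pattern succeeds.
The match spans [0:6] → 'nm2227'.
Captured: group 1 = '7'.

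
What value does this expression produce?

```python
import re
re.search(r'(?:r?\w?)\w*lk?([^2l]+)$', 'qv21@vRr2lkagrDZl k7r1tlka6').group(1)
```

The pattern matches optionally a literal 'r', then optionally a word character (non-capturing group); then zero or more of a word character, then the literal 'l', then optionally the literal 'k'; then one or more of any character except [2l] (captured); then anchored at the end.
Unlike `match`, `search` isn't anchored — it looks for the pattern anywhere in the string.
The match spans [18:27] → 'k7r1tlka6'.
Captured: group 1 = 'a6'.

'a6'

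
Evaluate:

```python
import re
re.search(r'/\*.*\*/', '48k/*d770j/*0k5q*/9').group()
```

'/*d770j/*0k5q*/'

`search` walks the string left to right and returns the first match it finds.
The match spans [3:18] → '/*d770j/*0k5q*/'.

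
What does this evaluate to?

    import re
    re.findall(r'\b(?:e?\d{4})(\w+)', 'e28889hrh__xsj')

The pattern matches a word boundary (`\b`, zero-width); then optionally a literal 'e', then exactly 4 of a digit (non-capturing group); then one or more of a word character (captured).
With a single group, `findall` returns only what that group captured — 1 item.

['9hrh__xsj']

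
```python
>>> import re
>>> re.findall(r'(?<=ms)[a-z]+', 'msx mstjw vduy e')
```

['x', 'tjw']

Lookahead/lookbehind check context without consuming it, so the matched span excludes the asserted characters.
Matches: at [2:3] → 'x'; at [6:9] → 'tjw'.
Since nothing is captured, `findall` lists the 2 matched substrings directly.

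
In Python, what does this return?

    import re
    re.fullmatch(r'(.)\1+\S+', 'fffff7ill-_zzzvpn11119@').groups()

('f',)

After group 1 captures some text, `\1` only succeeds where that same text appears again.
`re.fullmatch` requires the pattern to consume the entire string.
The match spans [0:23] → 'fffff7ill-_zzzvpn11119@'.
Captured: group 1 = 'f'.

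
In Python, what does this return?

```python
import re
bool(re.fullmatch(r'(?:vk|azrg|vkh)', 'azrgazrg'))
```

`re.fullmatch` requires the pattern to consume the entire string.
Here the pattern can't cover the whole string, so the call returns None, and `bool(None)` is False.

False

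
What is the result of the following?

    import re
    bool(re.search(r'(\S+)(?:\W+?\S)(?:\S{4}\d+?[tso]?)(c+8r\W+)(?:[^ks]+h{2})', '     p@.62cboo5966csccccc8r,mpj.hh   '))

False

Here the pattern never matches, so the call returns None, and `bool(None)` is False.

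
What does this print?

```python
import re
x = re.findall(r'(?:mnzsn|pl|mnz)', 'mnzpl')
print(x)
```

['mnz', 'pl']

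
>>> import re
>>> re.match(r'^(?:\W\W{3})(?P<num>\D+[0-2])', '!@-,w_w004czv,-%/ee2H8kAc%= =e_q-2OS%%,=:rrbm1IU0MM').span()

`re.match` won't scan ahead — the pattern has to work from the very first character.
The match spans [0:8] → '!@-,w_w0'.

(0, 8)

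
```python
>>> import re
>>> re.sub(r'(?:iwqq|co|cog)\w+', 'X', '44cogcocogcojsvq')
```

Matches: at [2:16] → 'cogcocogcojsvq'.
Every occurrence is swapped for 'X'.

'44X'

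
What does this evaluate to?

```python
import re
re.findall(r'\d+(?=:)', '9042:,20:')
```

['9042', '20']

Lookahead/lookbehind check context without consuming it, so the matched span excludes the asserted characters.
`findall` yields the raw match text (2 of them) because the pattern has no groups.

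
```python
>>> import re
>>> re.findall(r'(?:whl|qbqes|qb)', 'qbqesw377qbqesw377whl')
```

Alternation isn't longest-match — the leftmost alternative that fits at this position is chosen.
With no groups in the pattern, `findall` gives back each whole match — 3 here.

['qbqes', 'qbqes', 'whl']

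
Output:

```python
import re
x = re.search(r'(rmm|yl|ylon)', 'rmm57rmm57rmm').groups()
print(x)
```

('rmm',)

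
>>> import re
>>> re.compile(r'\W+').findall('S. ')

The pattern matches one or more of a non-word character.
`findall` yields the raw match text (1 of them) because the pattern has no groups.

['. ']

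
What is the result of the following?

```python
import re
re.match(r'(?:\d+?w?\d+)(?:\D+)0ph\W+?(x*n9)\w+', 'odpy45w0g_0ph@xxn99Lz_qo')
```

None

The pattern matches one or more of a digit (lazy), then optionally a literal 'w', then one or more of a digit (non-capturing group); then one or more of a non-digit (non-capturing group); then the literal '0ph', then one or more of a non-word character (lazy); then zero or more of a literal 'x', then the literal 'n9' (captured); then one or more of a word character.
`re.match` only tries the pattern at the start of the string.
Here position 0 doesn't satisfy it, so the call returns None.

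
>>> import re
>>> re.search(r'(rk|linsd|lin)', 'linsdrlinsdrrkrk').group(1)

The match spans [0:5] → 'linsd'.
Captured: group 1 = 'linsd'.

'linsd'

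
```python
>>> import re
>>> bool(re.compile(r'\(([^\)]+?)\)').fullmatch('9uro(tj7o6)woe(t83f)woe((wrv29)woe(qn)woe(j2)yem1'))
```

False

`fullmatch` succeeds only if the pattern covers the string from start to end.
Here the pattern can't cover the whole string, so the call returns None, and `bool(None)` is False.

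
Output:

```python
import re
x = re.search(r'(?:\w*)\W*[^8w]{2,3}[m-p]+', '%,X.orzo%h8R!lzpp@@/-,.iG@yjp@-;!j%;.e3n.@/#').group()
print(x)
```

The match spans [0:5] → '%,X.o'.

%,X.o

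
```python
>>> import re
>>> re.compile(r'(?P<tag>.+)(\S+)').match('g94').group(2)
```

This matches one or more of any character (captured as 'tag'); then one or more of a non-whitespace character (captured).
`match` is anchored at position 0; if the pattern doesn't fit there, it returns None.
The match spans [0:3] → 'g94'.
Captured: group 1 = 'g9', group 2 = '4'.

'4'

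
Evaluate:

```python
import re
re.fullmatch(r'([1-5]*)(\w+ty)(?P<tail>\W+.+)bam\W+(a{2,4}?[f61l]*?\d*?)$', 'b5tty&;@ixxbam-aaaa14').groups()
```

('', 'b5tty', '&;@ixx', 'aaaa14')

The match spans [0:21] → 'b5tty&;@ixxbam-aaaa14'.
Captured: group 1 = '', group 2 = 'b5tty', group 3 = '&;@ixx', group 4 = 'aaaa14'.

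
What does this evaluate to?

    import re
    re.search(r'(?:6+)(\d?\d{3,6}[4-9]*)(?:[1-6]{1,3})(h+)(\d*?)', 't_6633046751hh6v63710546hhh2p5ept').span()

The `?` after the quantifier makes it lazy — it takes as little as possible before letting the rest of the pattern try.
The match spans [2:14] → '6633046751hh'.

(2, 14)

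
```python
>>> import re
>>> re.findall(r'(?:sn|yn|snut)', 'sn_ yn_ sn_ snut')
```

['sn', 'yn', 'sn', 'sn']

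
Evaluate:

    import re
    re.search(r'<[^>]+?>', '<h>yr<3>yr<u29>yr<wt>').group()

`re.search` scans for the first position where the pattern succeeds.
The match spans [0:3] → '<h>'.

'<h>'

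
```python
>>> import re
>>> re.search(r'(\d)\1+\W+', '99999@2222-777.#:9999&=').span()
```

(0, 6)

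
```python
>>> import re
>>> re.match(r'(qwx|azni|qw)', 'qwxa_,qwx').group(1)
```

'qwx'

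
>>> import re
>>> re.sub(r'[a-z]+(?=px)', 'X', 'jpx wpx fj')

Because the assertion is zero-width, the text it checks is not consumed and won't appear in the result.
Matches: at [0:1] → 'j'; at [4:5] → 'w'.
Every occurrence is swapped for 'X'.

'Xpx Xpx fj'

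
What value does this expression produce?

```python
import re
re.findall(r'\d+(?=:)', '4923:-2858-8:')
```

['4923', '8']

Lookahead/lookbehind check context without consuming it, so the matched span excludes the asserted characters.
Scanning left to right: at [0:4] → '4923'; at [11:12] → '8'.
With no groups in the pattern, `findall` gives back each whole match — 2 here.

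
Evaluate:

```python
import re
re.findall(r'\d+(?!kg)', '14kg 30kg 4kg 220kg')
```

['1', '3', '22']

Because the assertion is negative and zero-width, positions next to the forbidden text are skipped.
Scanning left to right: at [0:1] → '1'; at [5:6] → '3'; at [14:16] → '22'.
With no groups in the pattern, `findall` gives back each whole match — 3 here.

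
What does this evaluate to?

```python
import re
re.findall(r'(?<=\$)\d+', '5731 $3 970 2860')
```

Because the assertion is zero-width, the text it checks is not consumed and won't appear in the result.
With no groups in the pattern, `findall` gives back each whole match — 1 here.

['3']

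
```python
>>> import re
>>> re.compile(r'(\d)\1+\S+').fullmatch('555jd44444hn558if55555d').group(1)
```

A backreference is literal: `\1` must see the identical characters the first group matched.
`re.fullmatch` requires the pattern to consume the entire string.
The match spans [0:23] → '555jd44444hn558if55555d'.
Captured: group 1 = '5'.

'5'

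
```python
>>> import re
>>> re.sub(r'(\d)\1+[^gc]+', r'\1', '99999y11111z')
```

'9'

`\1` has to match the exact text group 1 already captured.
The replacement refers to a captured group, so each match is rewritten using its own captured text.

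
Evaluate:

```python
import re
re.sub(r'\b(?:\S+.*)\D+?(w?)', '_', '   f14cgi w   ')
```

The pattern matches a word boundary (`\b`, zero-width); then one or more of a non-whitespace character, then zero or more of any character (non-capturing group); then one or more of a non-digit (lazy); then optionally a literal 'w' (captured).
Matches: at [3:14] → 'f14cgi w   '.
`sub` substitutes '_' at each match site.

'   _'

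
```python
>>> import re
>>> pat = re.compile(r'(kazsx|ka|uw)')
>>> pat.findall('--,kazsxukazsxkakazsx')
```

['kazsx', 'kazsx', 'ka', 'kazsx']

Alternation tries branches left to right and keeps the first one that lets the overall match succeed at that position.
Because there's exactly one group, `findall` drops the full match and keeps group 1 from each hit.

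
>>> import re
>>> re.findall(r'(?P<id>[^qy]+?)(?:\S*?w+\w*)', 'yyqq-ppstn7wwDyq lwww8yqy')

With the lazy modifier that quantifier settles for the fewest repetitions that let the rest of the pattern succeed (the atoms after it are unaffected and can still be greedy).
One capturing group, so `findall` returns just the captured substring from each match — 2 in all.

['-', ' ']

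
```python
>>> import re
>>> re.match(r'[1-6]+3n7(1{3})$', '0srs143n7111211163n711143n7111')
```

None

`match` is anchored at position 0; if the pattern doesn't fit there, it returns None.
Here the pattern fails at index 0, so the call returns None.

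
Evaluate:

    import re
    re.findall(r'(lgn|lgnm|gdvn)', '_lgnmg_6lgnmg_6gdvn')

Alternation isn't longest-match — the leftmost alternative that fits at this position is chosen.
Scanning left to right: at [1:4] match 'lgn', group 1 = 'lgn'; at [8:11] match 'lgn', group 1 = 'lgn'; at [15:19] match 'gdvn', group 1 = 'gdvn'.
`findall` collects group 1 from each match (3 total).

['lgn', 'lgn', 'gdvn']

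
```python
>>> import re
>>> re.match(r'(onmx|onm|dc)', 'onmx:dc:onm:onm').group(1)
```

'onmx'

The regex engine tests alternatives in the order written; an earlier branch that matches wins even if a later one would match more.
With `match`, the pattern is implicitly anchored at the beginning.
The match spans [0:4] → 'onmx'.
Captured: group 1 = 'onmx'.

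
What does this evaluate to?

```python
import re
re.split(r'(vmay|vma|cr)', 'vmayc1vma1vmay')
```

Alternation tries branches left to right and keeps the first one that lets the overall match succeed at that position.
Because the pattern has a capturing group, `split` also inserts each captured text between the pieces.

['', 'vmay', 'c1', 'vma', '1', 'vmay', '']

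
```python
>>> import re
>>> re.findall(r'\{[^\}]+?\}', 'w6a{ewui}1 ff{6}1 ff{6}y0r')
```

['{ewui}', '{6}', '{6}']

Matches: at [3:9] → '{ewui}'; at [13:16] → '{6}'; at [20:23] → '{6}'.
`findall` yields the raw match text (3 of them) because the pattern has no groups.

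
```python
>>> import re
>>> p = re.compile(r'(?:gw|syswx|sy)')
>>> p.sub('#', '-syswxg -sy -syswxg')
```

Alternation isn't longest-match — the leftmost alternative that fits at this position is chosen.
Each match is replaced by '#'.

'-#g -# -#g'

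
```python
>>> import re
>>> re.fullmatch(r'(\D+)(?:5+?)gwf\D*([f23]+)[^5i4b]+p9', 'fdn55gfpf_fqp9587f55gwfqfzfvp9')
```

`re.fullmatch` requires the pattern to consume the entire string.
Here the pattern can't cover the whole string, so the call returns None.

None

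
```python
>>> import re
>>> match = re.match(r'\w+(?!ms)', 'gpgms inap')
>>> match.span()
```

(0, 5)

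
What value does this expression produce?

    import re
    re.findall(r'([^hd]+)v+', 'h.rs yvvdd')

['.rs yv']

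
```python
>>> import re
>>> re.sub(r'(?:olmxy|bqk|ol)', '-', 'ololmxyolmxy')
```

Branches in `(...|...)` are attempted left-to-right; the first branch that allows the whole pattern to succeed is taken.
Matches: at [0:2] → 'ol'; at [2:7] → 'olmxy'; at [7:12] → 'olmxy'.
Every occurrence is swapped for '-'.

'---'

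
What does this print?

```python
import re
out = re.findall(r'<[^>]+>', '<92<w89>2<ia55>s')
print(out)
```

`findall` yields the raw match text (2 of them) because the pattern has no groups.

['<92<w89>', '<ia55>']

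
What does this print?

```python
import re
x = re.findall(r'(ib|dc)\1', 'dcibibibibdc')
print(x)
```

A backreference is literal: `\1` must see the identical characters the first group matched.
Scanning left to right: at [2:6] match 'ibib', group 1 = 'ib'; at [6:10] match 'ibib', group 1 = 'ib'.
Because there's exactly one group, `findall` drops the full match and keeps group 1 from each hit.

['ib', 'ib']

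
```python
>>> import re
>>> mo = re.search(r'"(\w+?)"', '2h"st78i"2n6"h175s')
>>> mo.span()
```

(2, 9)

The match spans [2:9] → '"st78i"'.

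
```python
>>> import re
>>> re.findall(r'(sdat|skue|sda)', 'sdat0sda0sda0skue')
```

['sdat', 'sda', 'sda', 'skue']

Branches in `(...|...)` are attempted left-to-right; the first branch that allows the whole pattern to succeed is taken.
Scanning left to right: at [0:4] match 'sdat', group 1 = 'sdat'; at [5:8] match 'sda', group 1 = 'sda'; at [9:12] match 'sda', group 1 = 'sda'; at [13:17] match 'skue', group 1 = 'skue'.
`findall` collects group 1 from each match (4 total).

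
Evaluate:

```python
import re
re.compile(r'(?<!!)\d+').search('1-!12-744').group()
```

'1'

A negative assertion filters positions out without eating any characters.
Unlike `match`, `search` isn't anchored — it looks for the pattern anywhere in the string.
The match spans [0:1] → '1'.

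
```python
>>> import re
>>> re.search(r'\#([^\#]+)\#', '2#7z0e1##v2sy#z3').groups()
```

('7z0e1',)

`re.search` scans for the first position where the pattern succeeds.
The match spans [1:8] → '#7z0e1#'.
Captured: group 1 = '7z0e1'.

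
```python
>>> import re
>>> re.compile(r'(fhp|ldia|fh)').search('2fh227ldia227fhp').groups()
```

('fh',)

The match spans [1:3] → 'fh'.
Captured: group 1 = 'fh'.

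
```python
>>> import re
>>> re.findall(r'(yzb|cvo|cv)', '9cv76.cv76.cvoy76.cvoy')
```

['cv', 'cv', 'cvo', 'cvo']

The regex engine tests alternatives in the order written; an earlier branch that matches wins even if a later one would match more.
Because there's exactly one group, `findall` drops the full match and keeps group 1 from each hit.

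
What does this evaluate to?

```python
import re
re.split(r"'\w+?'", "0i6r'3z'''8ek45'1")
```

['0i6r', "'", '1']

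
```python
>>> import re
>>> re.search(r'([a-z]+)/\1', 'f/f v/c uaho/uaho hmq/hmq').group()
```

After group 1 captures some text, `\1` only succeeds where that same text appears again.
The match spans [0:3] → 'f/f'.

'f/f'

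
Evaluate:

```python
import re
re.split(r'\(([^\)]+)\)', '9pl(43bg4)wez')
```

['9pl', '43bg4', 'wez']

The group in the pattern means `split` returns the separators' captures alongside the pieces.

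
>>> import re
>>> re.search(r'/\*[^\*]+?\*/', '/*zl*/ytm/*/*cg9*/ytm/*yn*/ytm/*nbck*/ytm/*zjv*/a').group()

'/*zl*/'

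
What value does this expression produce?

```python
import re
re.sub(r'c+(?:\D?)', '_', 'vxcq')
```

'vx_'

This matches one or more of a literal 'c'; then optionally a non-digit (non-capturing group).
Matches: at [2:4] → 'cq'.
`sub` substitutes '_' at each match site.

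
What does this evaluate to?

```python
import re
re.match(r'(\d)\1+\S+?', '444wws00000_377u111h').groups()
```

('4',)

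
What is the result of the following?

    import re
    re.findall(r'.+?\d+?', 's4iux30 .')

['s4', 'iux3']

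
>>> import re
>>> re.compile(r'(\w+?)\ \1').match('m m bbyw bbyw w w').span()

(0, 3)

`match` is anchored at position 0; if the pattern doesn't fit there, it returns None.
The match spans [0:3] → 'm m'.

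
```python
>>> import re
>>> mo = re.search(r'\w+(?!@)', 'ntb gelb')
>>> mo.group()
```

A negative assertion filters positions out without eating any characters.
`re.search` scans for the first position where the pattern succeeds.
The match spans [0:3] → 'ntb'.

'ntb'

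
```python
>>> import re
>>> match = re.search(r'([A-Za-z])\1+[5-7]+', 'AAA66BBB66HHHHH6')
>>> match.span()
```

(0, 5)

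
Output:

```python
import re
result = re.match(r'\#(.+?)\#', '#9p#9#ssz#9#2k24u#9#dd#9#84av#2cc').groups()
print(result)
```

With the lazy modifier that quantifier settles for the fewest repetitions that let the rest of the pattern succeed (the atoms after it are unaffected and can still be greedy).
With `match`, the pattern is implicitly anchored at the beginning.
The match spans [0:4] → '#9p#'.
Captured: group 1 = '9p'.

('9p',)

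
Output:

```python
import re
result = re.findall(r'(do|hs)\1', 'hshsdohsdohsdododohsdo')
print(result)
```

['hs', 'do']

`\1` has to match the exact text group 1 already captured.
With a single group, `findall` returns only what that group captured — 2 items.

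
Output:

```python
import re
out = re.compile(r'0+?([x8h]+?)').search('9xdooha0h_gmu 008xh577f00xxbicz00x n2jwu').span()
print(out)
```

(7, 9)

This matches one or more of a literal '0' (lazy); then one or more of one of [x8h] (lazy) (captured).
`re.search` tries every starting position until one works.
The match spans [7:9] → '0h'.
Captured: group 1 = 'h'.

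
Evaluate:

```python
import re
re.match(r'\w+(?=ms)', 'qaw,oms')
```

None

The lookaround is zero-width — it requires the adjacent text to match without consuming it, so the asserted text isn't part of the match.
`re.match` won't scan ahead — the pattern has to work from the very first character.
Here position 0 doesn't satisfy it, so the call returns None.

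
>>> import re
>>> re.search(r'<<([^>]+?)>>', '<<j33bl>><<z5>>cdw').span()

`search` walks the string left to right and returns the first match it finds.
The match spans [0:9] → '<<j33bl>>'.
Captured: group 1 = 'j33bl'.

(0, 9)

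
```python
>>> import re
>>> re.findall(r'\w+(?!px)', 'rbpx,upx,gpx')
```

The negative lookaround is zero-width — it rules out positions where the adjacent text would match, without consuming anything.
Walking the string: at [0:4] → 'rbpx'; at [5:8] → 'upx'; at [9:12] → 'gpx'.
`findall` yields the raw match text (3 of them) because the pattern has no groups.

['rbpx', 'upx', 'gpx']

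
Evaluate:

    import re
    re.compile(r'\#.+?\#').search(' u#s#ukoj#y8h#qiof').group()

The match spans [2:5] → '#s#'.

'#s#'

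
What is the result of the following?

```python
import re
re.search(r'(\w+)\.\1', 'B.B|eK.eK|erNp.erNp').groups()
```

('B',)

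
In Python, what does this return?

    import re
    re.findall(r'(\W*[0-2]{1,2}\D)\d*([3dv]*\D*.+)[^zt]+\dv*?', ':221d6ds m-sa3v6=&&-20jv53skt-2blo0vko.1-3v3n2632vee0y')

Pattern: zero or more of a non-word character, then 1 to 2 of a character in [0-2], then a non-digit (captured); then zero or more of a digit; then zero or more of one of [3dv], then zero or more of a non-digit, then one or more of any character (captured); then one or more of any character except [zt], then a digit, then zero or more of the literal 'v' (lazy).
`findall` packs the 2 group values into a tuple for every match.

[('21d', 'ds m-sa3v6=&&-20jv53skt-2blo0vko.1-3v3n2632ve')]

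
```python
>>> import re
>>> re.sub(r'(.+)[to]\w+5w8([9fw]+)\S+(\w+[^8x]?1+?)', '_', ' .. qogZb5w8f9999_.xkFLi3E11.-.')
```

The pattern matches one or more of any character (captured); then one of [to], then one or more of a word character, then the literal '5w8'; then one or more of one of [9fw] (captured); then one or more of a non-whitespace character; then one or more of a word character, then optionally any character except [8x], then one or more of a literal '1' (lazy) (captured).
Matches: at [0:28] → ' .. qogZb5w8f9999_.xkFLi3E11'.
`sub` substitutes '_' at each match site.

'_.-.'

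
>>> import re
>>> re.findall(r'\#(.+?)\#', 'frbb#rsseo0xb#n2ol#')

['rsseo0xb']

With the lazy modifier that quantifier settles for the fewest repetitions that let the rest of the pattern succeed (the atoms after it are unaffected and can still be greedy).
With a single group, `findall` returns only what that group captured — 1 item.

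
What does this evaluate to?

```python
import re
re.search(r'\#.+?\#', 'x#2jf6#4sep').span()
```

The match spans [1:7] → '#2jf6#'.

(1, 7)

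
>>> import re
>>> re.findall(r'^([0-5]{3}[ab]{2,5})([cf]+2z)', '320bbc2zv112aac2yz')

[('320bb', 'c2z')]

With 2 capturing groups, `findall` returns a 2-tuple per match.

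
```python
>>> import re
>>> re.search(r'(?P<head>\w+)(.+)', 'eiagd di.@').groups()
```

('eiagd', ' di.@')

The pattern matches one or more of a word character (captured as 'head'); then one or more of any character (captured).
Unlike `match`, `search` isn't anchored — it looks for the pattern anywhere in the string.
The match spans [0:10] → 'eiagd di.@'.
Captured: group 1 = 'eiagd', group 2 = ' di.@'.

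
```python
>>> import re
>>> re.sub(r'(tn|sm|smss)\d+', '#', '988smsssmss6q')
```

'988smss#q'

`sub` substitutes '#' at each match site.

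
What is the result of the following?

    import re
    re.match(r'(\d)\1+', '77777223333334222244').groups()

`\1` has to match the exact text group 1 already captured.
With `match`, the pattern is implicitly anchored at the beginning.
The match spans [0:5] → '77777'.
Captured: group 1 = '7'.

('7',)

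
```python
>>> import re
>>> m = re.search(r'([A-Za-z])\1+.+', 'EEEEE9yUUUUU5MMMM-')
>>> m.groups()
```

A backreference is literal: `\1` must see the identical characters the first group matched.
Unlike `match`, `search` isn't anchored — it looks for the pattern anywhere in the string.
The match spans [0:18] → 'EEEEE9yUUUUU5MMMM-'.
Captured: group 1 = 'E'.

('E',)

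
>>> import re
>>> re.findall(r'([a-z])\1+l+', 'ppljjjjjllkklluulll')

['p', 'j', 'k', 'u']

A backreference is literal: `\1` must see the identical characters the first group matched.
`findall` collects group 1 from each match (4 total).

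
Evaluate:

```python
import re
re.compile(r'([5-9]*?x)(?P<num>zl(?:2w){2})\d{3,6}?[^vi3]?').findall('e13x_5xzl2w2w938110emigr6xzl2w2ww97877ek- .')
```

[('5x', 'zl2w2w')]

Pattern: zero or more of a character in [5-9] (lazy), then a literal 'x' (captured); then the literal 'zl', then the literal '2w' repeated 2 times (captured as 'num'); then 3 to 6 of a digit (lazy), then optionally any character except [vi3].
Scanning left to right: at [5:17] match '5xzl2w2w9381', groups = ('5x', 'zl2w2w').
Multiple groups make `findall` return tuples — one 2-tuple for the one match.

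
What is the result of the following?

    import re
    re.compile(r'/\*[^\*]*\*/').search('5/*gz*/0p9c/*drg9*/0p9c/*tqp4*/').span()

(1, 7)

`re.search` tries every starting position until one works.
The match spans [1:7] → '/*gz*/'.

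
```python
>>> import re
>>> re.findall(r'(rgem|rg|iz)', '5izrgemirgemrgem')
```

['iz', 'rgem', 'rgem', 'rgem']

Alternation tries branches left to right and keeps the first one that lets the overall match succeed at that position.
Scanning left to right: at [1:3] match 'iz', group 1 = 'iz'; at [3:7] match 'rgem', group 1 = 'rgem'; at [8:12] match 'rgem', group 1 = 'rgem'; at [12:16] match 'rgem', group 1 = 'rgem'.
One capturing group, so `findall` returns just the captured substring from each match — 4 in all.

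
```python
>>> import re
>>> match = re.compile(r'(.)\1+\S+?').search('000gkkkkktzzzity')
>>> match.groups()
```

A backreference is literal: `\1` must see the identical characters the first group matched.
`re.search` scans for the first position where the pattern succeeds.
The match spans [0:4] → '000g'.
Captured: group 1 = '0'.

('0',)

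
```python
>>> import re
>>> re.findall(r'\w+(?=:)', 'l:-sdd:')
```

['l', 'sdd']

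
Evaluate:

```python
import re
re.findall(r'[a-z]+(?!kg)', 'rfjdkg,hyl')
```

`(?!…)`/`(?<!…)` only lets a position through if the neighbouring text does NOT match; no characters are consumed.
With no groups in the pattern, `findall` gives back each whole match — 2 here.

['rfjdkg', 'hyl']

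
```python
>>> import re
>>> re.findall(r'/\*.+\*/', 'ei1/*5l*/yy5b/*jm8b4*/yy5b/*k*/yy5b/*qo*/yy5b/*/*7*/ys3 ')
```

['/*5l*/yy5b/*jm8b4*/yy5b/*k*/yy5b/*qo*/yy5b/*/*7*/']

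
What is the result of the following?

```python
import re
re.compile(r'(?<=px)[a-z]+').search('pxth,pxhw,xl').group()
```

The `(?=…)`/`(?<=…)` assertion just peeks at neighbouring text; it doesn't advance the match position.
The match spans [2:4] → 'th'.

'th'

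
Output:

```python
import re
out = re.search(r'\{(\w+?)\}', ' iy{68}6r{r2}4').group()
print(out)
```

{68}

`search` walks the string left to right and returns the first match it finds.
The match spans [3:7] → '{68}'.
Captured: group 1 = '68'.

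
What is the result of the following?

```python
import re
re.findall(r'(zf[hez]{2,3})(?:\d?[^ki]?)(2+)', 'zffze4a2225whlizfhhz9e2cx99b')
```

[('zfhhz', '2')]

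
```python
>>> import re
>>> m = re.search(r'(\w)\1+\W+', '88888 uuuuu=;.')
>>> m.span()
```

The backreference `\1` re-matches whatever the first group consumed, character for character.
`re.search` scans for the first position where the pattern succeeds.
The match spans [0:6] → '88888 '.
Captured: group 1 = '8'.

(0, 6)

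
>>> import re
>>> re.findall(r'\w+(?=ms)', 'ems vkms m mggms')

['e', 'vk', 'mgg']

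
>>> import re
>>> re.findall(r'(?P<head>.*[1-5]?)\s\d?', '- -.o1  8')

['- -.o1 ']

This matches zero or more of any character, then optionally a character in [1-5] (captured as 'head'); then whitespace, then optionally a digit.
Walking the string: at [0:9] match '- -.o1  8', group 1 = '- -.o1 '.
`findall` collects group 1 from the one match (1 total).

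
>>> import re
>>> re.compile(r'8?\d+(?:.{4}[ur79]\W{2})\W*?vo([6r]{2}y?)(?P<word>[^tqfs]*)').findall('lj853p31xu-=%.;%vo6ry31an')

The pattern matches optionally the literal '8', then one or more of a digit; then exactly 4 of any character, then one of [ur79], then exactly 2 of a non-word character (non-capturing group); then zero or more of a non-word character (lazy), then the literal 'vo'; then exactly 2 of one of [6r], then optionally a literal 'y' (captured); then zero or more of any character except [tqfs] (captured as 'word').
Scanning left to right: at [2:25] match '853p31xu-=%.;%vo6ry31an', groups = ('6ry', '31an').
2 groups means the one result is a tuple of 2 captured strings — 1 here.

[('6ry', '31an')]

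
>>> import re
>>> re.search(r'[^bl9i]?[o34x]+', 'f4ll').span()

(0, 2)

The pattern matches optionally any character except [bl9i]; then one or more of one of [o34x].
Unlike `match`, `search` isn't anchored — it looks for the pattern anywhere in the string.
The match spans [0:2] → 'f4'.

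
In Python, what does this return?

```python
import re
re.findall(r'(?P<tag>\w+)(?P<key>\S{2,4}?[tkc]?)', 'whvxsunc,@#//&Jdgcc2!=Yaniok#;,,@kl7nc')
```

The pattern matches one or more of a word character (captured as 'tag'); then 2 to 4 of a non-whitespace character (lazy), then optionally one of [tkc] (captured as 'key').
Scanning left to right: at [0:10] match 'whvxsunc,@', groups = ('whvxsunc', ',@'); at [14:22] match 'Jdgcc2!=', groups = ('Jdgcc2', '!='); at [22:30] match 'Yaniok#;', groups = ('Yaniok', '#;'); at [33:38] match 'kl7nc', groups = ('kl7', 'nc').
With 2 capturing groups, `findall` returns a 2-tuple per match.

[('whvxsunc', ',@'), ('Jdgcc2', '!='), ('Yaniok', '#;'), ('kl7', 'nc')]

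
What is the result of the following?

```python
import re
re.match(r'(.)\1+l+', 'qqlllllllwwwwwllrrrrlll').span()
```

A backreference is literal: `\1` must see the identical characters the first group matched.
`match` is anchored at position 0; if the pattern doesn't fit there, it returns None.
The match spans [0:9] → 'qqlllllll'.
Captured: group 1 = 'q'.

(0, 9)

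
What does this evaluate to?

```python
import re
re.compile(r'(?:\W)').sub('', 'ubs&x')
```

'ubsx'

This matches a non-word character (non-capturing group).
Matches: at [3:4] → '&'.
`sub` substitutes '' at each match site.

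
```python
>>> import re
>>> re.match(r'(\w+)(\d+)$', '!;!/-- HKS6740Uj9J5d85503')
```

None

This matches one or more of a word character (captured); then one or more of a digit (captured); then anchored at the end.
With `match`, the pattern is implicitly anchored at the beginning.
Here the pattern fails at index 0, so the call returns None.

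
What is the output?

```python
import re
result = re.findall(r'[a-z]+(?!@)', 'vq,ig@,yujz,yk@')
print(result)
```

['vq', 'i', 'yujz', 'y']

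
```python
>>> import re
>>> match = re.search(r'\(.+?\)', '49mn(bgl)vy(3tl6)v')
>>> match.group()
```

Unlike `match`, `search` isn't anchored — it looks for the pattern anywhere in the string.
The match spans [4:9] → '(bgl)'.

'(bgl)'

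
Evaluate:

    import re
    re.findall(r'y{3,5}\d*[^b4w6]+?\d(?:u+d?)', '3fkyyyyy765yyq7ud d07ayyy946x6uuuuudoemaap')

['yyyyy765yyq7ud', 'yyy946x6uuuuud']

Pattern: 3 to 5 of a literal 'y', then zero or more of a digit, then one or more of any character except [b4w6] (lazy); then a digit; then one or more of a literal 'u', then optionally the literal 'd' (non-capturing group).
`findall` yields the raw match text (2 of them) because the pattern has no groups.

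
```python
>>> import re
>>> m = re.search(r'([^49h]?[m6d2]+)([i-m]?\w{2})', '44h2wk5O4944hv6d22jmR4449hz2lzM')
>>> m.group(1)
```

'2'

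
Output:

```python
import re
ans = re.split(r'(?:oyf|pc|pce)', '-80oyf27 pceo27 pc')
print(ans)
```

['-80', '27 ', 'eo27 ', '']

Alternation isn't longest-match — the leftmost alternative that fits at this position is chosen.
Matches to split on: at [3:6] → 'oyf'; at [9:11] → 'pc'; at [16:18] → 'pc'.
`split` removes every match and returns the 4 fragments in between.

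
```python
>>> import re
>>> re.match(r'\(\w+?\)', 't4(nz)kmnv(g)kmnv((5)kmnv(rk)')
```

None

`match` is anchored at position 0; if the pattern doesn't fit there, it returns None.
Here position 0 doesn't satisfy it, so the call returns None.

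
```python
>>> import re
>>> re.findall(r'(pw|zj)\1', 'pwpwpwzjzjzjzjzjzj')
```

['pw', 'zj', 'zj', 'zj']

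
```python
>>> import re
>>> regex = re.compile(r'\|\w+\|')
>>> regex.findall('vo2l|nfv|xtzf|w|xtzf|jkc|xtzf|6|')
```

Walking the string: at [4:9] → '|nfv|'; at [13:16] → '|w|'; at [20:25] → '|jkc|'; at [29:32] → '|6|'.
`findall` yields the raw match text (4 of them) because the pattern has no groups.

['|nfv|', '|w|', '|jkc|', '|6|']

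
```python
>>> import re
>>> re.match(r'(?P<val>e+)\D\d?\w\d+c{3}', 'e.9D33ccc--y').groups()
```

('e',)

This matches one or more of a literal 'e' (captured as 'val'); then a non-digit, then optionally a digit; then a word character, then one or more of a digit, then exactly 3 of the literal 'c'.
`match` is anchored at position 0; if the pattern doesn't fit there, it returns None.
The match spans [0:9] → 'e.9D33ccc'.
Captured: group 1 = 'e'.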